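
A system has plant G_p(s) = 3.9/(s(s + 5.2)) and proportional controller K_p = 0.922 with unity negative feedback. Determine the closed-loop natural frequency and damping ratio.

The closed-loop denominator is s(s+5.2) + 0.922·3.9 = s² + 5.2s + 3.596.
Matching s² + 2ζω_n s + ω_n²: ω_n = √3.596 = 1.896 rad/s and 2ζω_n = 5.2, so ζ = 5.2/(2·1.896) = 1.37.

ω_n = 1.9 rad/s, ζ = 1.37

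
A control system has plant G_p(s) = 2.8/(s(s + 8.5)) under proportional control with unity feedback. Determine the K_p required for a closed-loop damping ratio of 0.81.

K_p = 9.83

Closed-loop characteristic equation: s² + 8.5s + K_p·2.8 = 0.
So ω_n = √(2.8K_p) and 2ζω_n = 8.5, giving ζ = 8.5/(2√(2.8K_p)).
Setting ζ = 0.81: √(2.8K_p) = 8.5/(2·0.81) = 5.247, so K_p = 27.53/2.8 = 9.83.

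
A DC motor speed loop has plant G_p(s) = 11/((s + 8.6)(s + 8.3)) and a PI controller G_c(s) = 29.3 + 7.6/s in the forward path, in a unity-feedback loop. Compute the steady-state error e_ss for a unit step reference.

0

The open loop G_c(s)G_p(s) has a pole at the origin (type 1), so the static position error constant is infinite and e_ss = 1/(1+∞) = 0.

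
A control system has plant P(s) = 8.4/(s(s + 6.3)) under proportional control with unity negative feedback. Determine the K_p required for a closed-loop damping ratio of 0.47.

K_p = 5.35

Closed-loop characteristic equation: s² + 6.3s + K_p·8.4 = 0.
So ω_n = √(8.4K_p) and 2ζω_n = 6.3, giving ζ = 6.3/(2√(8.4K_p)).
Setting ζ = 0.47: √(8.4K_p) = 6.3/(2·0.47) = 6.702, so K_p = 44.92/8.4 = 5.35.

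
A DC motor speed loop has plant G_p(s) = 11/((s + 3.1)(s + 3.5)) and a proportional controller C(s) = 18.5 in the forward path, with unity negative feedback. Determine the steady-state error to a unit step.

The loop is type 0. Static position error constant K_pos = C(0)·G_p(0) = 18.5·1.014 = 18.76.
Steady-state error to a unit step: e_ss = 1/(1+K_pos) = 1/19.76 = 0.0506.

0.0506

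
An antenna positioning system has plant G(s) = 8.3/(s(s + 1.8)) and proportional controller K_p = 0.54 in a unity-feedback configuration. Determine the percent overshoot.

22.9%

From 1 + K_pG(s) = 0: s² + 1.8s + 4.482 = 0 ⇒ ω_n = 2.117, ζ = 0.4251.
%OS = 100·exp(−πζ/√(1−ζ²)) = 100·exp(−π·0.4251/√0.8193) = 22.9%.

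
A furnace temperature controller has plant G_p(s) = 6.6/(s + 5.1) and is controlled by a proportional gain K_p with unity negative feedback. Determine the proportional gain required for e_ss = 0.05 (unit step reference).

K_p = 14.7

The loop is type 0, so e_ss(step) = 1/(1 + K_pos) with K_pos = K_p·G_p(0).
G_p(0) = 1.294. Require 1/(1 + K_p·1.294) = 0.05, so 1 + 1.294·K_p = 20.
K_p = (20 − 1)/1.294 = 14.7.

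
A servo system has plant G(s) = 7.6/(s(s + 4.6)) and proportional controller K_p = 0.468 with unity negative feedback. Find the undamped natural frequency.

With unity feedback the closed-loop characteristic equation is s² + 4.6s + 0.468·7.6 = s² + 4.6s + 3.557 = 0.
Matching s² + 2ζω_n s + ω_n²: ω_n = √3.557 = 1.886 rad/s and 2ζω_n = 4.6, so ζ = 4.6/(2·1.886) = 1.22.

ω_n = 1.89 rad/s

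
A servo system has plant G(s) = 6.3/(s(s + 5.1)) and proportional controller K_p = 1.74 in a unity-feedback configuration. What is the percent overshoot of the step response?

The closed-loop denominator s² + 5.1s + 10.96 gives ω_n = √10.96 = 3.311 and ζ = 5.1/(2ω_n) = 0.7702.
%OS = 100·exp(−πζ/√(1−ζ²)) = 100·exp(−π·0.7702/√0.4068) = 2.25%.

2.25%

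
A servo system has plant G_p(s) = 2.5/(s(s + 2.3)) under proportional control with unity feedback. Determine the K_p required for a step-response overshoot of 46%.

K_p = 9.19

From %OS = 100·exp(−πζ/√(1−ζ²)) = 46%, ζ = −ln(0.46)/√(π²+ln²(0.46)) = 0.24.
Characteristic equation s² + 2.3s + 2.5K_p = 0 gives ζ = 2.3/(2√(2.5K_p)).
Setting ζ = 0.24: √(2.5K_p) = 2.3/(2·0.24) = 4.793, so K_p = 22.97/2.5 = 9.19.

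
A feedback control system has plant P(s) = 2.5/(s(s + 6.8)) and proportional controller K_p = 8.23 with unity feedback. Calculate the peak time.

From 1 + K_pP(s) = 0: s² + 6.8s + 20.58 = 0 ⇒ ω_n = 4.536, ζ = 0.7496.
Damped frequency ω_d = ω_n√(1−ζ²) = 3.002 rad/s, so peak time T_p = π/ω_d = 1.05 s.

T_p = 1.05 s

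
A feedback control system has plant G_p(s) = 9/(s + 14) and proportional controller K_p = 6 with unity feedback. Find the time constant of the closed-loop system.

τ = 0.0147 s

Closed-loop transfer function: T(s) = K_p·G_p(s)/(1 + K_p·G_p(s)) = 54/(s + 14 + 54) = 54/(s + 68).
Time constant τ = 1/68 = 0.0147 s.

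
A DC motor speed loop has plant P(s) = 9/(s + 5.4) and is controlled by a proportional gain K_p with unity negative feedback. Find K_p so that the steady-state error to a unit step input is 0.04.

K_p = 14.4

The loop is type 0, so e_ss(step) = 1/(1 + K_pos) with K_pos = K_p·P(0).
P(0) = 1.667. Require 1/(1 + K_p·1.667) = 0.04, so 1 + 1.667·K_p = 25.
K_p = (25 − 1)/1.667 = 14.4.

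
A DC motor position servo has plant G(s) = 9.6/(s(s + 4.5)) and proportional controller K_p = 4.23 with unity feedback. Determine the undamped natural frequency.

ω_n = 6.37 rad/s

With unity feedback the closed-loop characteristic equation is s² + 4.5s + 4.23·9.6 = s² + 4.5s + 40.61 = 0.
So ω_n² = 40.61 ⇒ ω_n = 6.372 rad/s, and ζ = 4.5/(2ω_n) = 0.353.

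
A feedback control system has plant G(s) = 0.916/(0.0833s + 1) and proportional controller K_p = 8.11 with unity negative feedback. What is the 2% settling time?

Closed loop: T(s) = K_p·G/(1+K_p·G) = 7.429/(0.0833s + 1 + 7.429), with pole at s = −(1 + 7.429)/0.0833 = −101.2.
τ = 1/101.2 = 0.009883 s, so 2% settling time ≈ 4τ = 0.0395 s.

T_s ≈ 0.0395 s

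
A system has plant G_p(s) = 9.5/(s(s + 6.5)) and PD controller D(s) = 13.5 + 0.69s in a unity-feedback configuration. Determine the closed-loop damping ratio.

Forward path: (13.5 + 0.69s)·9.5/(s(s+6.5)). The closed-loop characteristic equation is s² + (6.5 + 9.5·0.69)s + 9.5·13.5 = 0.
That is s² + 13.05s + 128.2 = 0, so ω_n = 11.32 rad/s and ζ = 13.05/(2·11.32) = 0.5764.

ζ = 0.576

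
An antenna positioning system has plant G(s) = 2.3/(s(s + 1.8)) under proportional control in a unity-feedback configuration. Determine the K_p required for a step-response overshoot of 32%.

From %OS = 100·exp(−πζ/√(1−ζ²)) = 32%, ζ = −ln(0.32)/√(π²+ln²(0.32)) = 0.341.
Characteristic equation s² + 1.8s + 2.3K_p = 0 gives ζ = 1.8/(2√(2.3K_p)).
Setting ζ = 0.341: √(2.3K_p) = 1.8/(2·0.341) = 2.64, so K_p = 6.968/2.3 = 3.03.

K_p = 3.03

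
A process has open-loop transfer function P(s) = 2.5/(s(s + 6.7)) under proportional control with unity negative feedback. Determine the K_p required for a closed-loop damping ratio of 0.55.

Closed-loop characteristic equation: s² + 6.7s + K_p·2.5 = 0.
So ω_n = √(2.5K_p) and 2ζω_n = 6.7, giving ζ = 6.7/(2√(2.5K_p)).
Setting ζ = 0.55: √(2.5K_p) = 6.7/(2·0.55) = 6.091, so K_p = 37.1/2.5 = 14.8.

K_p = 14.8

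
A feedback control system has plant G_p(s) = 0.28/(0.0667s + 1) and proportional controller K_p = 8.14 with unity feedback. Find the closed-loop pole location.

Closed loop: T(s) = K_p·G_p/(1+K_p·G_p) = 2.279/(0.0667s + 1 + 2.279), with pole at s = −(1 + 2.279)/0.0667 = −49.16.

s = -49.16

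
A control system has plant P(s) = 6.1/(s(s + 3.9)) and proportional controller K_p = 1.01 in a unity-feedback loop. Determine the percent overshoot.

The closed-loop denominator s² + 3.9s + 6.161 gives ω_n = √6.161 = 2.482 and ζ = 3.9/(2ω_n) = 0.7856.
%OS = 100·exp(−πζ/√(1−ζ²)) = 100·exp(−π·0.7856/√0.3828) = 1.85%.

1.85%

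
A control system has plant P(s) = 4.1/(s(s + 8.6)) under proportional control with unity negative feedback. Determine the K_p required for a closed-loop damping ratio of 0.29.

Closed-loop characteristic equation: s² + 8.6s + K_p·4.1 = 0.
So ω_n = √(4.1K_p) and 2ζω_n = 8.6, giving ζ = 8.6/(2√(4.1K_p)).
Setting ζ = 0.29: √(4.1K_p) = 8.6/(2·0.29) = 14.83, so K_p = 219.9/4.1 = 53.6.

K_p = 53.6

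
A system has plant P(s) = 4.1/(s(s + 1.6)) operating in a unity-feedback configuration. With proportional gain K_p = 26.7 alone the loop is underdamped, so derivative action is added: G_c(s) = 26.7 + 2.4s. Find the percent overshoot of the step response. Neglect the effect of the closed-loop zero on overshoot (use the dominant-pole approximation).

12.9%

Forward path: (26.7 + 2.4s)·4.1/(s(s+1.6)). The closed-loop characteristic equation is s² + (1.6 + 4.1·2.4)s + 4.1·26.7 = 0.
That is s² + 11.44s + 109.5 = 0, so ω_n = 10.46 rad/s and ζ = 11.44/(2·10.46) = 0.5467.
%OS = 100·exp(−πζ/√(1−ζ²)) = 12.9%.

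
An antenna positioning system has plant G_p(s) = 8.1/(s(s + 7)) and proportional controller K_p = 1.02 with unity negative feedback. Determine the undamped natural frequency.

ω_n = 2.87 rad/s

The closed-loop denominator is s(s+7) + 1.02·8.1 = s² + 7s + 8.262.
Matching s² + 2ζω_n s + ω_n²: ω_n = √8.262 = 2.874 rad/s and 2ζω_n = 7, so ζ = 7/(2·2.874) = 1.22.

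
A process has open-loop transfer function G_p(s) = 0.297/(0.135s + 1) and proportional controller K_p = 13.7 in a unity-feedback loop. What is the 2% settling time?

T_s ≈ 0.107 s

Closed loop: T(s) = K_p·G_p/(1+K_p·G_p) = 4.069/(0.135s + 1 + 4.069), with pole at s = −(1 + 4.069)/0.135 = −37.55.
τ = 1/37.55 = 0.02663 s, so 2% settling time ≈ 4τ = 0.107 s.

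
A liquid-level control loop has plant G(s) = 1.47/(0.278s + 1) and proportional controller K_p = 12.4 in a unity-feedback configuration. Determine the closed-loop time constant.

τ = 0.0145 s

Closed loop: T(s) = K_p·G/(1+K_p·G) = 18.23/(0.278s + 1 + 18.23), with pole at s = −(1 + 18.23)/0.278 = −69.17.
Closed-loop time constant τ = 1/69.17 = 0.0145 s.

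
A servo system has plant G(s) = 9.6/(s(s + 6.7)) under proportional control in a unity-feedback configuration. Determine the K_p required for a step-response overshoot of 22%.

K_p = 6.2

From %OS = 100·exp(−πζ/√(1−ζ²)) = 22%, ζ = −ln(0.22)/√(π²+ln²(0.22)) = 0.4342.
Characteristic equation s² + 6.7s + 9.6K_p = 0 gives ζ = 6.7/(2√(9.6K_p)).
Setting ζ = 0.4342: √(9.6K_p) = 6.7/(2·0.4342) = 7.716, so K_p = 59.54/9.6 = 6.2.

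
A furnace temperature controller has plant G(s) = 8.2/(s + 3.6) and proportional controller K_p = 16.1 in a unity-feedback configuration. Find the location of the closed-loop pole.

s = -135.6

Closed-loop transfer function: T(s) = K_p·G(s)/(1 + K_p·G(s)) = 132/(s + 3.6 + 132) = 132/(s + 135.6).
The closed-loop pole is at s = −135.6.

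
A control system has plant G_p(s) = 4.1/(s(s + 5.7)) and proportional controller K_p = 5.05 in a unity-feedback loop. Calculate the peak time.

From 1 + K_pG_p(s) = 0: s² + 5.7s + 20.7 = 0 ⇒ ω_n = 4.55, ζ = 0.6263.
Damped frequency ω_d = ω_n√(1−ζ²) = 3.547 rad/s, so peak time T_p = π/ω_d = 0.886 s.

T_p = 0.886 s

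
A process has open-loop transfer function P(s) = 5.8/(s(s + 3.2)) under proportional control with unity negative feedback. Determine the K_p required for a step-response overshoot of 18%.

K_p = 1.92

From %OS = 100·exp(−πζ/√(1−ζ²)) = 18%, ζ = −ln(0.18)/√(π²+ln²(0.18)) = 0.4791.
Characteristic equation s² + 3.2s + 5.8K_p = 0 gives ζ = 3.2/(2√(5.8K_p)).
Setting ζ = 0.4791: √(5.8K_p) = 3.2/(2·0.4791) = 3.34, so K_p = 11.15/5.8 = 1.92.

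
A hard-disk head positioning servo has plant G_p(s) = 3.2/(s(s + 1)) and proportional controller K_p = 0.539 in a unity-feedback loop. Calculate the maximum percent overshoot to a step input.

27.4%

The closed-loop denominator s² + 1s + 1.725 gives ω_n = √1.725 = 1.313 and ζ = 1/(2ω_n) = 0.3807.
%OS = 100·exp(−πζ/√(1−ζ²)) = 100·exp(−π·0.3807/√0.8551) = 27.4%.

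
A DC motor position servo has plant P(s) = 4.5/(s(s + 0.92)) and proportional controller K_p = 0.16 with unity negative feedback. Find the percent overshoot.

From 1 + K_pP(s) = 0: s² + 0.92s + 0.72 = 0 ⇒ ω_n = 0.8485, ζ = 0.5421.
%OS = 100·exp(−πζ/√(1−ζ²)) = 100·exp(−π·0.5421/√0.7061) = 13.2%.

13.2%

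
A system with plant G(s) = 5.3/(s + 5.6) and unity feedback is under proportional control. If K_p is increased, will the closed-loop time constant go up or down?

decrease

Closed-loop pole is at s = −(5.6+K_p·5.3); larger K_p moves it further left, so τ = 1/(5.6+K_p·5.3) decreases.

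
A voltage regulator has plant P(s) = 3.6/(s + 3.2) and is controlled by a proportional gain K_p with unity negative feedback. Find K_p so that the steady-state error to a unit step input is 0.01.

K_p = 88

For a type-0 loop with proportional control, e_ss = 1/(1 + K_p·P(0)).
P(0) = 1.125. Require 1/(1 + K_p·1.125) = 0.01, so 1 + 1.125·K_p = 100.
K_p = (100 − 1)/1.125 = 88.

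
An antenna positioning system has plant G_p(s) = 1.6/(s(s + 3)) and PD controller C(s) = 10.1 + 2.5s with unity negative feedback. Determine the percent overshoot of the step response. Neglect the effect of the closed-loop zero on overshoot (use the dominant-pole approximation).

0.385%

Forward path: (10.1 + 2.5s)·1.6/(s(s+3)). The closed-loop characteristic equation is s² + (3 + 1.6·2.5)s + 1.6·10.1 = 0.
That is s² + 7s + 16.16 = 0, so ω_n = 4.02 rad/s and ζ = 7/(2·4.02) = 0.8707.
%OS = 100·exp(−πζ/√(1−ζ²)) = 0.385%.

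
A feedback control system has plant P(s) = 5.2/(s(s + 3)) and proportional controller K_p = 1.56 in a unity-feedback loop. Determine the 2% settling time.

From 1 + K_pP(s) = 0: s² + 3s + 8.112 = 0 ⇒ ω_n = 2.848, ζ = 0.5267.
2% settling time T_s ≈ 4/(ζω_n) = 4/1.5 = 2.67 s.

T_s ≈ 2.67 s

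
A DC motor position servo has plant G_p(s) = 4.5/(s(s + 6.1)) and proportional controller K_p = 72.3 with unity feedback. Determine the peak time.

From 1 + K_pG_p(s) = 0: s² + 6.1s + 325.3 = 0 ⇒ ω_n = 18.04, ζ = 0.1691.
Damped frequency ω_d = ω_n√(1−ζ²) = 17.78 rad/s, so peak time T_p = π/ω_d = 0.177 s.

T_p = 0.177 s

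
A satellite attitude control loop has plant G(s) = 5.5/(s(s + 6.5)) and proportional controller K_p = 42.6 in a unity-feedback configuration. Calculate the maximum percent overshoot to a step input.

Closed-loop characteristic equation: s² + 6.5s + 234.3 = 0, so ω_n = 15.31 rad/s and ζ = 6.5/(2·15.31) = 0.2123.
%OS = 100·exp(−πζ/√(1−ζ²)) = 100·exp(−π·0.2123/√0.9549) = 50.5%.

50.5%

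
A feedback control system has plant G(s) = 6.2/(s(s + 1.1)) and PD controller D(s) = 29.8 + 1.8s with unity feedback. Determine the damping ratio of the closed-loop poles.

Forward path: (29.8 + 1.8s)·6.2/(s(s+1.1)). The closed-loop characteristic equation is s² + (1.1 + 6.2·1.8)s + 6.2·29.8 = 0.
That is s² + 12.26s + 184.8 = 0, so ω_n = 13.59 rad/s and ζ = 12.26/(2·13.59) = 0.451.

ζ = 0.451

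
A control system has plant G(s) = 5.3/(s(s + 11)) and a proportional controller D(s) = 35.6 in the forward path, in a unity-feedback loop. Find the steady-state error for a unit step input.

The open loop D(s)G(s) has a pole at the origin (type 1), so the static position error constant is infinite and e_ss = 1/(1+∞) = 0.

0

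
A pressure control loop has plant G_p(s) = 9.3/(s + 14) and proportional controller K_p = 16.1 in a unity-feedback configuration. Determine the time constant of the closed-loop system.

Closed-loop transfer function: T(s) = K_p·G_p(s)/(1 + K_p·G_p(s)) = 149.7/(s + 14 + 149.7) = 149.7/(s + 163.7).
Time constant τ = 1/163.7 = 0.00611 s.

τ = 0.00611 s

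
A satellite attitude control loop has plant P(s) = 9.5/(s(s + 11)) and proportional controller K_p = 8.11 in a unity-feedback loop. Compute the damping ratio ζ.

ζ = 0.627

1 + K_p·P(s) = 0 gives s² + 11s + 77.04 = 0.
Matching s² + 2ζω_n s + ω_n²: ω_n = √77.04 = 8.778 rad/s and 2ζω_n = 11, so ζ = 11/(2·8.778) = 0.627.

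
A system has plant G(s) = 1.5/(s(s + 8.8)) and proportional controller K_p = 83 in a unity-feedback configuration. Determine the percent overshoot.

The closed-loop denominator s² + 8.8s + 124.5 gives ω_n = √124.5 = 11.16 and ζ = 8.8/(2ω_n) = 0.3943.
%OS = 100·exp(−πζ/√(1−ζ²)) = 100·exp(−π·0.3943/√0.8445) = 26%.

26%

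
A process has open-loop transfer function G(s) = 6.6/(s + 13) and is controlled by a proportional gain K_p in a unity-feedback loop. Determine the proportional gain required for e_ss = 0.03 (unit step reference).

K_p = 63.7

Steady-state error for a unit step on this type-0 loop is 1/(1 + K_p·G(0)).
G(0) = 0.5077. Require 1/(1 + K_p·0.5077) = 0.03, so 1 + 0.5077·K_p = 33.33.
K_p = (33.33 − 1)/0.5077 = 63.7.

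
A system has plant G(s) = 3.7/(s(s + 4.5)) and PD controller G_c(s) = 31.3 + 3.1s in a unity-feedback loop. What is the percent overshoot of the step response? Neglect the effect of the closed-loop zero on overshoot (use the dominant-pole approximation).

Forward path: (31.3 + 3.1s)·3.7/(s(s+4.5)). The closed-loop characteristic equation is s² + (4.5 + 3.7·3.1)s + 3.7·31.3 = 0.
That is s² + 15.97s + 115.8 = 0, so ω_n = 10.76 rad/s and ζ = 15.97/(2·10.76) = 0.742.
%OS = 100·exp(−πζ/√(1−ζ²)) = 3.09%.

3.09%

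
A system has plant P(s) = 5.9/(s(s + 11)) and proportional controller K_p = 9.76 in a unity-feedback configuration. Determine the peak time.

T_p = 0.601 s

Closed-loop characteristic equation: s² + 11s + 57.58 = 0, so ω_n = 7.588 rad/s and ζ = 11/(2·7.588) = 0.7248.
Damped frequency ω_d = ω_n√(1−ζ²) = 5.228 rad/s, so peak time T_p = π/ω_d = 0.601 s.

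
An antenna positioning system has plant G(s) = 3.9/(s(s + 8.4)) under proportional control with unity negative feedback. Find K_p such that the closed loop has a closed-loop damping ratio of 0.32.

Closed-loop characteristic equation: s² + 8.4s + K_p·3.9 = 0.
So ω_n = √(3.9K_p) and 2ζω_n = 8.4, giving ζ = 8.4/(2√(3.9K_p)).
Setting ζ = 0.32: √(3.9K_p) = 8.4/(2·0.32) = 13.12, so K_p = 172.3/3.9 = 44.2.

K_p = 44.2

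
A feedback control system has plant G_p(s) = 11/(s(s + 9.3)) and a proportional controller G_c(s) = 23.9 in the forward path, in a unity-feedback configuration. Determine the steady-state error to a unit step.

0

The open loop G_c(s)G_p(s) has a pole at the origin (type 1), so the static position error constant is infinite and e_ss = 1/(1+∞) = 0.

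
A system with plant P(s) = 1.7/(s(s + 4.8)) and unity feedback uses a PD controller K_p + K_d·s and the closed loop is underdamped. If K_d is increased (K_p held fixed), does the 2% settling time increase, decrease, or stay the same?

decrease

Characteristic equation s² + (4.8 + 1.7K_d)s + 1.7K_p = 0: raising K_d increases ζω_n = (4.8+1.7K_d)/2 while the loop stays underdamped, so T_s ≈ 4/(ζω_n) decreases.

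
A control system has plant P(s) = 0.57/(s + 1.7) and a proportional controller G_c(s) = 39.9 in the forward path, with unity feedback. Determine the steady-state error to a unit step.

The loop is type 0. Static position error constant K_pos = G_c(0)·P(0) = 39.9·0.3353 = 13.38.
Steady-state error to a unit step: e_ss = 1/(1+K_pos) = 1/14.38 = 0.0695.

0.0695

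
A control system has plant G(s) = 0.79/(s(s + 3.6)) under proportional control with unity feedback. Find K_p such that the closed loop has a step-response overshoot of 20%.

K_p = 19.7

From %OS = 100·exp(−πζ/√(1−ζ²)) = 20%, ζ = −ln(0.2)/√(π²+ln²(0.2)) = 0.4559.
Characteristic equation s² + 3.6s + 0.79K_p = 0 gives ζ = 3.6/(2√(0.79K_p)).
Setting ζ = 0.4559: √(0.79K_p) = 3.6/(2·0.4559) = 3.948, so K_p = 15.59/0.79 = 19.7.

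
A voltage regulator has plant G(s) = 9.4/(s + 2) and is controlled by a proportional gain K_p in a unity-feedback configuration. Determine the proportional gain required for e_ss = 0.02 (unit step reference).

K_p = 10.4

Steady-state error for a unit step on this type-0 loop is 1/(1 + K_p·G(0)).
G(0) = 4.7. Require 1/(1 + K_p·4.7) = 0.02, so 1 + 4.7·K_p = 50.
K_p = (50 − 1)/4.7 = 10.4.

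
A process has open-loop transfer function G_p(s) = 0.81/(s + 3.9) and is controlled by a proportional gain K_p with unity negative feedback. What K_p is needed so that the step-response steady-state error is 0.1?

Steady-state error for a unit step on this type-0 loop is 1/(1 + K_p·G_p(0)).
G_p(0) = 0.2077. Require 1/(1 + K_p·0.2077) = 0.1, so 1 + 0.2077·K_p = 10.
K_p = (10 − 1)/0.2077 = 43.3.

K_p = 43.3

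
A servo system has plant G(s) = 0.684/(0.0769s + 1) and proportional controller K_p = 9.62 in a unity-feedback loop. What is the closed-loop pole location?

s = -98.57

Closed loop: T(s) = K_p·G/(1+K_p·G) = 6.58/(0.0769s + 1 + 6.58), with pole at s = −(1 + 6.58)/0.0769 = −98.57.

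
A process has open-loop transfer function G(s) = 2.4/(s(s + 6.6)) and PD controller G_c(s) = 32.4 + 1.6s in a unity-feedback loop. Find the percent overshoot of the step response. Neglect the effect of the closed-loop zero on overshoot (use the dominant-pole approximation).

Forward path: (32.4 + 1.6s)·2.4/(s(s+6.6)). The closed-loop characteristic equation is s² + (6.6 + 2.4·1.6)s + 2.4·32.4 = 0.
That is s² + 10.44s + 77.76 = 0, so ω_n = 8.818 rad/s and ζ = 10.44/(2·8.818) = 0.592.
%OS = 100·exp(−πζ/√(1−ζ²)) = 9.95%.

9.95%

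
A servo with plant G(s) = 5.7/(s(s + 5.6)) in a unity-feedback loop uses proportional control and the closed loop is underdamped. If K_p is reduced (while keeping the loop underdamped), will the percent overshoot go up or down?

ζ = 5.6/(2√(5.7K_p)) rises as K_p falls; higher damping means less overshoot.

decrease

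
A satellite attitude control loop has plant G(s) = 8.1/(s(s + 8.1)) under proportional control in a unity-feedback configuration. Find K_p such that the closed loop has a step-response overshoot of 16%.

K_p = 7.98

From %OS = 100·exp(−πζ/√(1−ζ²)) = 16%, ζ = −ln(0.16)/√(π²+ln²(0.16)) = 0.5039.
Characteristic equation s² + 8.1s + 8.1K_p = 0 gives ζ = 8.1/(2√(8.1K_p)).
Setting ζ = 0.5039: √(8.1K_p) = 8.1/(2·0.5039) = 8.038, so K_p = 64.61/8.1 = 7.98.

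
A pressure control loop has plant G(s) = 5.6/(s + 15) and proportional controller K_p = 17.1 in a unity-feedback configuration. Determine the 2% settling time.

T_s ≈ 0.0361 s

Closed-loop transfer function: T(s) = K_p·G(s)/(1 + K_p·G(s)) = 95.76/(s + 15 + 95.76) = 95.76/(s + 110.8).
Time constant τ = 1/110.8 = 0.009029 s, so the 2% settling time is about 4τ = 0.0361 s.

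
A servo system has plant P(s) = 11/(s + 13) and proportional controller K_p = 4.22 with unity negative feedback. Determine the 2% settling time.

T_s ≈ 0.0673 s

Closed-loop transfer function: T(s) = K_p·P(s)/(1 + K_p·P(s)) = 46.42/(s + 13 + 46.42) = 46.42/(s + 59.42).
Time constant τ = 1/59.42 = 0.01683 s, so the 2% settling time is about 4τ = 0.0673 s.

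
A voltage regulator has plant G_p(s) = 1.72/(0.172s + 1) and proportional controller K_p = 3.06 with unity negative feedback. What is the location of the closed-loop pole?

s = -36.41

Closed loop: T(s) = K_p·G_p/(1+K_p·G_p) = 5.263/(0.172s + 1 + 5.263), with pole at s = −(1 + 5.263)/0.172 = −36.41.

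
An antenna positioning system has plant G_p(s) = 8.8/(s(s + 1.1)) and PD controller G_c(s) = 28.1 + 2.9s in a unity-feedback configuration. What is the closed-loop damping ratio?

ζ = 0.846

Forward path: (28.1 + 2.9s)·8.8/(s(s+1.1)). The closed-loop characteristic equation is s² + (1.1 + 8.8·2.9)s + 8.8·28.1 = 0.
That is s² + 26.62s + 247.3 = 0, so ω_n = 15.73 rad/s and ζ = 26.62/(2·15.73) = 0.8464.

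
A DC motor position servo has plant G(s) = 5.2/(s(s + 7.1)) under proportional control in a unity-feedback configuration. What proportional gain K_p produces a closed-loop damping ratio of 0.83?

Closed-loop characteristic equation: s² + 7.1s + K_p·5.2 = 0.
So ω_n = √(5.2K_p) and 2ζω_n = 7.1, giving ζ = 7.1/(2√(5.2K_p)).
Setting ζ = 0.83: √(5.2K_p) = 7.1/(2·0.83) = 4.277, so K_p = 18.29/5.2 = 3.52.

K_p = 3.52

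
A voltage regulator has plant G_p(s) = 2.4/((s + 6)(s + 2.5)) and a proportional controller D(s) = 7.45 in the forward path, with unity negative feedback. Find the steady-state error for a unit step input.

0.456

The loop is type 0. Static position error constant K_pos = D(0)·G_p(0) = 7.45·0.16 = 1.192.
Steady-state error to a unit step: e_ss = 1/(1+K_pos) = 1/2.192 = 0.456.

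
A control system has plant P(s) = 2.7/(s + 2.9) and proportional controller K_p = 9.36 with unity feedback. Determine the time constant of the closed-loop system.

Closed-loop transfer function: T(s) = K_p·P(s)/(1 + K_p·P(s)) = 25.27/(s + 2.9 + 25.27) = 25.27/(s + 28.17).
Time constant τ = 1/28.17 = 0.0355 s.

τ = 0.0355 s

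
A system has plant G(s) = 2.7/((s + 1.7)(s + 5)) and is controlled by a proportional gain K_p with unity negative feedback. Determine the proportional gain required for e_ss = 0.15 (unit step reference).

K_p = 17.8

The loop is type 0, so e_ss(step) = 1/(1 + K_pos) with K_pos = K_p·G(0).
G(0) = 0.3176. Require 1/(1 + K_p·0.3176) = 0.15, so 1 + 0.3176·K_p = 6.667.
K_p = (6.667 − 1)/0.3176 = 17.8.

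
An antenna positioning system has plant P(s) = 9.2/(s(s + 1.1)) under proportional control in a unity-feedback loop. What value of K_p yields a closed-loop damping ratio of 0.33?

K_p = 0.302

Closed-loop characteristic equation: s² + 1.1s + K_p·9.2 = 0.
So ω_n = √(9.2K_p) and 2ζω_n = 1.1, giving ζ = 1.1/(2√(9.2K_p)).
Setting ζ = 0.33: √(9.2K_p) = 1.1/(2·0.33) = 1.667, so K_p = 2.778/9.2 = 0.302.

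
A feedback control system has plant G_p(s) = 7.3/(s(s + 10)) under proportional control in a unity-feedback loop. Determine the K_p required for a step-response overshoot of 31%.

From %OS = 100·exp(−πζ/√(1−ζ²)) = 31%, ζ = −ln(0.31)/√(π²+ln²(0.31)) = 0.3493.
Characteristic equation s² + 10s + 7.3K_p = 0 gives ζ = 10/(2√(7.3K_p)).
Setting ζ = 0.3493: √(7.3K_p) = 10/(2·0.3493) = 14.31, so K_p = 204.9/7.3 = 28.1.

K_p = 28.1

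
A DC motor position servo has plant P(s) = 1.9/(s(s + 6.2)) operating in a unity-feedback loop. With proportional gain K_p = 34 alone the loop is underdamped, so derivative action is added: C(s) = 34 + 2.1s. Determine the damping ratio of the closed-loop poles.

Forward path: (34 + 2.1s)·1.9/(s(s+6.2)). The closed-loop characteristic equation is s² + (6.2 + 1.9·2.1)s + 1.9·34 = 0.
That is s² + 10.19s + 64.6 = 0, so ω_n = 8.037 rad/s and ζ = 10.19/(2·8.037) = 0.6339.

ζ = 0.634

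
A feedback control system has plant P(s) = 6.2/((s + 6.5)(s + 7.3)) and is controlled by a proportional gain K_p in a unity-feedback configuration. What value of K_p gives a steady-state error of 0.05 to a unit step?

For a type-0 loop with proportional control, e_ss = 1/(1 + K_p·P(0)).
P(0) = 0.1307. Require 1/(1 + K_p·0.1307) = 0.05, so 1 + 0.1307·K_p = 20.
K_p = (20 − 1)/0.1307 = 145.

K_p = 145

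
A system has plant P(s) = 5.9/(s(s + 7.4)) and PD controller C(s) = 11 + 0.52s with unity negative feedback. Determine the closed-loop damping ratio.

Forward path: (11 + 0.52s)·5.9/(s(s+7.4)). The closed-loop characteristic equation is s² + (7.4 + 5.9·0.52)s + 5.9·11 = 0.
That is s² + 10.47s + 64.9 = 0, so ω_n = 8.056 rad/s and ζ = 10.47/(2·8.056) = 0.6497.

ζ = 0.65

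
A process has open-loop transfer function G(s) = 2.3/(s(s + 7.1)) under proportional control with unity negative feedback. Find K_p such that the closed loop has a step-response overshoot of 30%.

From %OS = 100·exp(−πζ/√(1−ζ²)) = 30%, ζ = −ln(0.3)/√(π²+ln²(0.3)) = 0.3579.
Characteristic equation s² + 7.1s + 2.3K_p = 0 gives ζ = 7.1/(2√(2.3K_p)).
Setting ζ = 0.3579: √(2.3K_p) = 7.1/(2·0.3579) = 9.92, so K_p = 98.41/2.3 = 42.8.

K_p = 42.8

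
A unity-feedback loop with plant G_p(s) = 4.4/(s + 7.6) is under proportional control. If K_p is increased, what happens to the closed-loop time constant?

Closed-loop pole is at s = −(7.6+K_p·4.4); larger K_p moves it further left, so τ = 1/(7.6+K_p·4.4) decreases.

decrease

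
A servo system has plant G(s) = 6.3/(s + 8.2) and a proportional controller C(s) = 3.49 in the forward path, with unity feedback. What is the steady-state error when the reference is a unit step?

0.272

The loop is type 0. Static position error constant K_pos = C(0)·G(0) = 3.49·0.7683 = 2.681.
Steady-state error to a unit step: e_ss = 1/(1+K_pos) = 1/3.681 = 0.272.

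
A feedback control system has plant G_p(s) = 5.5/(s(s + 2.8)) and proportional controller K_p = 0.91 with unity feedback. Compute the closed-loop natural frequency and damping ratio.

ω_n = 2.24 rad/s, ζ = 0.626

With unity feedback the closed-loop characteristic equation is s² + 2.8s + 0.91·5.5 = s² + 2.8s + 5.005 = 0.
So ω_n² = 5.005 ⇒ ω_n = 2.237 rad/s, and ζ = 2.8/(2ω_n) = 0.626.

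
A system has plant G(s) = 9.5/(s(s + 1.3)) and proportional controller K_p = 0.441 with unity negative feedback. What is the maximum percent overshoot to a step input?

34.9%

The closed-loop denominator s² + 1.3s + 4.189 gives ω_n = √4.189 = 2.047 and ζ = 1.3/(2ω_n) = 0.3176.
%OS = 100·exp(−πζ/√(1−ζ²)) = 100·exp(−π·0.3176/√0.8992) = 34.9%.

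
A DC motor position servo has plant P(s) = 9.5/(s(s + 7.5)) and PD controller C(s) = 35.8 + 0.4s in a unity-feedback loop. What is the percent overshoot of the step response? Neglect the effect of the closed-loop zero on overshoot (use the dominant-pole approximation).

Forward path: (35.8 + 0.4s)·9.5/(s(s+7.5)). The closed-loop characteristic equation is s² + (7.5 + 9.5·0.4)s + 9.5·35.8 = 0.
That is s² + 11.3s + 340.1 = 0, so ω_n = 18.44 rad/s and ζ = 11.3/(2·18.44) = 0.3064.
%OS = 100·exp(−πζ/√(1−ζ²)) = 36.4%.

36.4%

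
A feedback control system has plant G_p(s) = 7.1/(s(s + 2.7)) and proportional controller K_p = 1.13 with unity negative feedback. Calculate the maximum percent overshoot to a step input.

18.2%

The closed-loop denominator s² + 2.7s + 8.023 gives ω_n = √8.023 = 2.832 and ζ = 2.7/(2ω_n) = 0.4766.
%OS = 100·exp(−πζ/√(1−ζ²)) = 100·exp(−π·0.4766/√0.7728) = 18.2%.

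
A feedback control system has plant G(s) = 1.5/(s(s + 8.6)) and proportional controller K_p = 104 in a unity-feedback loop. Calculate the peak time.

T_p = 0.268 s

The closed-loop denominator s² + 8.6s + 156 gives ω_n = √156 = 12.49 and ζ = 8.6/(2ω_n) = 0.3443.
Damped frequency ω_d = ω_n√(1−ζ²) = 11.73 rad/s, so peak time T_p = π/ω_d = 0.268 s.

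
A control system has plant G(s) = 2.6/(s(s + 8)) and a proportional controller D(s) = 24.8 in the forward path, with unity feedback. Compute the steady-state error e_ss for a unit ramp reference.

0.124

The loop has one pole at the origin (type 1). Velocity error constant K_v = lim_{s→0} s·D(s)G(s) = 24.8·2.6/8 = 8.06.
Steady-state error to a unit ramp: e_ss = 1/K_v = 0.124.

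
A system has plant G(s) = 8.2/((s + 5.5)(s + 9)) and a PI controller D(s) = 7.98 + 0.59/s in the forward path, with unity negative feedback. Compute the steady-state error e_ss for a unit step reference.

0

The open loop D(s)G(s) has a pole at the origin (type 1), so the static position error constant is infinite and e_ss = 1/(1+∞) = 0.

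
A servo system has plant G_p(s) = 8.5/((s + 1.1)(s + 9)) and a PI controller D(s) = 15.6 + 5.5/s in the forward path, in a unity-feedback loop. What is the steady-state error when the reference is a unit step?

The open loop D(s)G_p(s) has a pole at the origin (type 1), so the static position error constant is infinite and e_ss = 1/(1+∞) = 0.

0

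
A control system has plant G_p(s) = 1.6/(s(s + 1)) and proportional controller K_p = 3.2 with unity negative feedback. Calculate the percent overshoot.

From 1 + K_pG_p(s) = 0: s² + 1s + 5.12 = 0 ⇒ ω_n = 2.263, ζ = 0.221.
%OS = 100·exp(−πζ/√(1−ζ²)) = 100·exp(−π·0.221/√0.9512) = 49.1%.

49.1%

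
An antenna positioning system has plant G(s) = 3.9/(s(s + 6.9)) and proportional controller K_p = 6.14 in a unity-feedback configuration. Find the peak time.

From 1 + K_pG(s) = 0: s² + 6.9s + 23.95 = 0 ⇒ ω_n = 4.893, ζ = 0.705.
Damped frequency ω_d = ω_n√(1−ζ²) = 3.47 rad/s, so peak time T_p = π/ω_d = 0.905 s.

T_p = 0.905 s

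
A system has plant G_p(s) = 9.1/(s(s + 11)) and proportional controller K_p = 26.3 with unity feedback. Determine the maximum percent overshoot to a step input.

30.3%

The closed-loop denominator s² + 11s + 239.3 gives ω_n = √239.3 = 15.47 and ζ = 11/(2ω_n) = 0.3555.
%OS = 100·exp(−πζ/√(1−ζ²)) = 100·exp(−π·0.3555/√0.8736) = 30.3%.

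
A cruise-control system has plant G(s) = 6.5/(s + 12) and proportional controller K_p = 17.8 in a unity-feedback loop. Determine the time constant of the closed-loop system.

Closed-loop transfer function: T(s) = K_p·G(s)/(1 + K_p·G(s)) = 115.7/(s + 12 + 115.7) = 115.7/(s + 127.7).
Time constant τ = 1/127.7 = 0.00783 s.

τ = 0.00783 s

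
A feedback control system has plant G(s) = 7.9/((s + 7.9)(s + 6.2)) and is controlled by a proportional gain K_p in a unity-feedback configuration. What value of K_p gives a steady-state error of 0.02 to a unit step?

For a type-0 loop with proportional control, e_ss = 1/(1 + K_p·G(0)).
G(0) = 0.1613. Require 1/(1 + K_p·0.1613) = 0.02, so 1 + 0.1613·K_p = 50.
K_p = (50 − 1)/0.1613 = 304.

K_p = 304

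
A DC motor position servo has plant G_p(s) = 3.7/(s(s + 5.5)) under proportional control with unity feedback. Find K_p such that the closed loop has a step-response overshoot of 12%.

From %OS = 100·exp(−πζ/√(1−ζ²)) = 12%, ζ = −ln(0.12)/√(π²+ln²(0.12)) = 0.5594.
Characteristic equation s² + 5.5s + 3.7K_p = 0 gives ζ = 5.5/(2√(3.7K_p)).
Setting ζ = 0.5594: √(3.7K_p) = 5.5/(2·0.5594) = 4.916, so K_p = 24.17/3.7 = 6.53.

K_p = 6.53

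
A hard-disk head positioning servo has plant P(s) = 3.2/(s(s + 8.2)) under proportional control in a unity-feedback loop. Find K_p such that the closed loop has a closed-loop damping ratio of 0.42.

K_p = 29.8

Closed-loop characteristic equation: s² + 8.2s + K_p·3.2 = 0.
So ω_n = √(3.2K_p) and 2ζω_n = 8.2, giving ζ = 8.2/(2√(3.2K_p)).
Setting ζ = 0.42: √(3.2K_p) = 8.2/(2·0.42) = 9.762, so K_p = 95.29/3.2 = 29.8.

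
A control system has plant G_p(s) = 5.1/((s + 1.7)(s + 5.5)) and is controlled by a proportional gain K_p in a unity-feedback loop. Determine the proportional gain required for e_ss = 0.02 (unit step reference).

For a type-0 loop with proportional control, e_ss = 1/(1 + K_p·G_p(0)).
G_p(0) = 0.5455. Require 1/(1 + K_p·0.5455) = 0.02, so 1 + 0.5455·K_p = 50.
K_p = (50 − 1)/0.5455 = 89.8.

K_p = 89.8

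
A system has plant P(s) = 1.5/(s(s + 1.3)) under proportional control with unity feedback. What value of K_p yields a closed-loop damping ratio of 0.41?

K_p = 1.68

Closed-loop characteristic equation: s² + 1.3s + K_p·1.5 = 0.
So ω_n = √(1.5K_p) and 2ζω_n = 1.3, giving ζ = 1.3/(2√(1.5K_p)).
Setting ζ = 0.41: √(1.5K_p) = 1.3/(2·0.41) = 1.585, so K_p = 2.513/1.5 = 1.68.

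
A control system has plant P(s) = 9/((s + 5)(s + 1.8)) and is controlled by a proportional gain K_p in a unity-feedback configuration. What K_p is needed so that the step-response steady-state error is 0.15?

For a type-0 loop with proportional control, e_ss = 1/(1 + K_p·P(0)).
P(0) = 1. Require 1/(1 + K_p·1) = 0.15, so 1 + 1·K_p = 6.667.
K_p = (6.667 − 1)/1 = 5.67.

K_p = 5.67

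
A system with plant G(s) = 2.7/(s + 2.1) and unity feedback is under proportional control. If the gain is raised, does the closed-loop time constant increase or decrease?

decrease

The closed-loop bandwidth 2.1+K_p·2.7 grows with K_p, so τ shrinks.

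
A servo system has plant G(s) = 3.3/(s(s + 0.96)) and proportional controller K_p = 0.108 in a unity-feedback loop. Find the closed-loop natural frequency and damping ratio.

ω_n = 0.597 rad/s, ζ = 0.804

The closed-loop denominator is s(s+0.96) + 0.108·3.3 = s² + 0.96s + 0.3564.
So ω_n² = 0.3564 ⇒ ω_n = 0.597 rad/s, and ζ = 0.96/(2ω_n) = 0.804.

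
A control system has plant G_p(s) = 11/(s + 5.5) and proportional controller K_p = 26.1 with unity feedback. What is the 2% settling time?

Closed-loop transfer function: T(s) = K_p·G_p(s)/(1 + K_p·G_p(s)) = 287.1/(s + 5.5 + 287.1) = 287.1/(s + 292.6).
Time constant τ = 1/292.6 = 0.003418 s, so the 2% settling time is about 4τ = 0.0137 s.

T_s ≈ 0.0137 s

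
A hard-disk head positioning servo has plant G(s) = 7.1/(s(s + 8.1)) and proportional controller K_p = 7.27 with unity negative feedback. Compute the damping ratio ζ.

With unity feedback the closed-loop characteristic equation is s² + 8.1s + 7.27·7.1 = s² + 8.1s + 51.62 = 0.
Matching s² + 2ζω_n s + ω_n²: ω_n = √51.62 = 7.184 rad/s and 2ζω_n = 8.1, so ζ = 8.1/(2·7.184) = 0.564.

ζ = 0.564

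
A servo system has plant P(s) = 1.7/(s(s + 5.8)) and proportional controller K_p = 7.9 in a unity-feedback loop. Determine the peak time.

T_p = 1.4 s

The closed-loop denominator s² + 5.8s + 13.43 gives ω_n = √13.43 = 3.665 and ζ = 5.8/(2ω_n) = 0.7913.
Damped frequency ω_d = ω_n√(1−ζ²) = 2.241 rad/s, so peak time T_p = π/ω_d = 1.4 s.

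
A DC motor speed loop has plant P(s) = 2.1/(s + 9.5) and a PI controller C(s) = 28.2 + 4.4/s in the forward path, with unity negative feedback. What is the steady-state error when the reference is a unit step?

0

The open loop C(s)P(s) has a pole at the origin (type 1), so the static position error constant is infinite and e_ss = 1/(1+∞) = 0.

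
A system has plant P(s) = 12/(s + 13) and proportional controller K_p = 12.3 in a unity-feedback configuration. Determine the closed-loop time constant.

τ = 0.00623 s

Closed-loop transfer function: T(s) = K_p·P(s)/(1 + K_p·P(s)) = 147.6/(s + 13 + 147.6) = 147.6/(s + 160.6).
Time constant τ = 1/160.6 = 0.00623 s.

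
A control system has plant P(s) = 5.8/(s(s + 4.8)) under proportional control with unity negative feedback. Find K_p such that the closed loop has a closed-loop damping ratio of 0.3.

K_p = 11

Closed-loop characteristic equation: s² + 4.8s + K_p·5.8 = 0.
So ω_n = √(5.8K_p) and 2ζω_n = 4.8, giving ζ = 4.8/(2√(5.8K_p)).
Setting ζ = 0.3: √(5.8K_p) = 4.8/(2·0.3) = 8, so K_p = 64/5.8 = 11.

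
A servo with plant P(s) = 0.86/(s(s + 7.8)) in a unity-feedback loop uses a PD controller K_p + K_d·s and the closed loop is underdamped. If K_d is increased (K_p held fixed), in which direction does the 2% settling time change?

Characteristic equation s² + (7.8 + 0.86K_d)s + 0.86K_p = 0: raising K_d increases ζω_n = (7.8+0.86K_d)/2 while the loop stays underdamped, so T_s ≈ 4/(ζω_n) decreases.

decrease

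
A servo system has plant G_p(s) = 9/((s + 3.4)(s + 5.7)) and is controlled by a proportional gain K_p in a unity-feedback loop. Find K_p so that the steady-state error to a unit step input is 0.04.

K_p = 51.7

Steady-state error for a unit step on this type-0 loop is 1/(1 + K_p·G_p(0)).
G_p(0) = 0.4644. Require 1/(1 + K_p·0.4644) = 0.04, so 1 + 0.4644·K_p = 25.
K_p = (25 − 1)/0.4644 = 51.7.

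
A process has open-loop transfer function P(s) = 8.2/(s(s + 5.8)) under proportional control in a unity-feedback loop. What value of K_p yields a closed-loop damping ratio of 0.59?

K_p = 2.95

Closed-loop characteristic equation: s² + 5.8s + K_p·8.2 = 0.
So ω_n = √(8.2K_p) and 2ζω_n = 5.8, giving ζ = 5.8/(2√(8.2K_p)).
Setting ζ = 0.59: √(8.2K_p) = 5.8/(2·0.59) = 4.915, so K_p = 24.16/8.2 = 2.95.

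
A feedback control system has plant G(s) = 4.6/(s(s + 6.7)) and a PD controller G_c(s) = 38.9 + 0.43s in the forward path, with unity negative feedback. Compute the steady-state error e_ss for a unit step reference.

The open loop G_c(s)G(s) has a pole at the origin (type 1), so the static position error constant is infinite and e_ss = 1/(1+∞) = 0.

0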